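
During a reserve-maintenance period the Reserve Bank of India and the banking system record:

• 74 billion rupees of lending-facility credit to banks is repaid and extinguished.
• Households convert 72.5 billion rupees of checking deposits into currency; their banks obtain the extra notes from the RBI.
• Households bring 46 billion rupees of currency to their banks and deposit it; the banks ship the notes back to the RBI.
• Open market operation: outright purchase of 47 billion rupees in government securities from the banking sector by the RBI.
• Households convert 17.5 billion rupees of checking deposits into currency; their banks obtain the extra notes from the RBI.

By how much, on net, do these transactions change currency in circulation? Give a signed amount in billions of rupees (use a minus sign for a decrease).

RBI balance sheet:
  Assets:      Securities +47B, Loans to banks −74B
  Liabilities: Bank reserves −71B, Currency in circulation +44B
Commercial banking system:
  Assets:      Reserves at CB −71B, Securities −47B
  Liabilities: Checkable deposits −44B, Borrowings from CB −74B
So the change in currency in circulation is +44 billion.

+44 billion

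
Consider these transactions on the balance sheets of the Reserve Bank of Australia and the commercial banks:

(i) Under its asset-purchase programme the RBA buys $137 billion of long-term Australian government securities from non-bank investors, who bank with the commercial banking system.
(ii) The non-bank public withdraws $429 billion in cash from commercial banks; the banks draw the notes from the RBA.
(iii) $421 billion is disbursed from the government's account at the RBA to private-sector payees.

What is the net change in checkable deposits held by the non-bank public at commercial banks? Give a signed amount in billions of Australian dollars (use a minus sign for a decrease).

RBA balance sheet:
  Assets:      Securities +$137B
  Liabilities: Bank reserves +$129B, Currency in circulation +$429B, Government deposits −$421B
Commercial banking system:
  Assets:      Reserves at CB +$129B
  Liabilities: Checkable deposits +$129B
So the change in checkable deposits held by the non-bank public at commercial banks is +$129 billion.

+$129 billion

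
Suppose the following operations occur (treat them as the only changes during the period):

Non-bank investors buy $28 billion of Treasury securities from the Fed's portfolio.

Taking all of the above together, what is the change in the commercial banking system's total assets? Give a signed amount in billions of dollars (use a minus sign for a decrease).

-$28 billion

Asset sale (to non-banks) $28 billion: bank balance sheets shrink → −$28B.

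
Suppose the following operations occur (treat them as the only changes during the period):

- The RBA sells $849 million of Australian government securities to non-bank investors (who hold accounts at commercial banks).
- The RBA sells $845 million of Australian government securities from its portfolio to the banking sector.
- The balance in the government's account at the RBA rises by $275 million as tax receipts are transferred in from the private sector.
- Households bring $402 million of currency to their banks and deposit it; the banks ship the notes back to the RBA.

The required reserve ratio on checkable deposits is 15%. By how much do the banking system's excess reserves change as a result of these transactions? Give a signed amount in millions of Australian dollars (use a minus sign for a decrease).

Asset sale (to non-banks) $849 million: reserves −$849M, deposits −$849M.
OMO sale (to banks) $845 million: reserves −$845M, deposits 0.
Government account inflow $275 million: reserves −$275M, deposits −$275M.
Currency deposit $402 million: reserves +$402M, deposits +$402M.
Totals: Δreserves = −$1567M, Δdeposits = −$722M.
Δrequired reserves = 15% × −$722M = −$108.3M.
Δexcess reserves = Δreserves − Δrequired = −$1567M − (−$108.3M) = -$1458.7 million.

-$1458.7 million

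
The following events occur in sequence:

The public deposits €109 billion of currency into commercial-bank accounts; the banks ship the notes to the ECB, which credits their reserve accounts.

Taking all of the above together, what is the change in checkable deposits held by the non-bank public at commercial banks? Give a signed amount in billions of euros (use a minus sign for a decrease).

ECB balance sheet:
  Assets:      no change
  Liabilities: Bank reserves +€109B, Currency in circulation −€109B
Commercial banking system:
  Assets:      Reserves at CB +€109B
  Liabilities: Checkable deposits +€109B
So the change in checkable deposits held by the non-bank public at commercial banks is +€109 billion.

+€109 billion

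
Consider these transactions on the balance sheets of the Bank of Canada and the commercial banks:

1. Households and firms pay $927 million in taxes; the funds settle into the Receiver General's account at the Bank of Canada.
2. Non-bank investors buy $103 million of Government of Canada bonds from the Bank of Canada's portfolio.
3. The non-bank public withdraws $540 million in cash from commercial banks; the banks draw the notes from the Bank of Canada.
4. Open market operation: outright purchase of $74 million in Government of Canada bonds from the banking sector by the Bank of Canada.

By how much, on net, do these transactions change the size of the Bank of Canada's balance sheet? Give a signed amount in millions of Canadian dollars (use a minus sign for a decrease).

-$29 million

Government account inflow $927 million: only the composition of liabilities changes → 0.
Asset sale (to non-banks) $103 million: a Bank of Canada asset is shed → −$103M.
Currency withdrawal $540 million: only the composition of liabilities changes → 0.
OMO purchase (from banks) $74 million: a Bank of Canada asset is acquired → +$74M.
Net: 0 − 103 + 0 + 74 = -$29 million.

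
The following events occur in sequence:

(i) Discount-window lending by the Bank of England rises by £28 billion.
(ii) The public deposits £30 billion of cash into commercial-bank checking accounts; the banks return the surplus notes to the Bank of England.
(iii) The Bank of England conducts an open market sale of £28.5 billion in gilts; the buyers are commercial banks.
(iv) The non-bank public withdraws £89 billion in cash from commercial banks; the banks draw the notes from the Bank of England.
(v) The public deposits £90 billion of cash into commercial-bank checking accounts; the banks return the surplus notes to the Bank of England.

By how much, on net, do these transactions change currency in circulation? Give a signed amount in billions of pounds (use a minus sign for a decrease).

Discount-window loan £28 billion: no currency enters or leaves circulation → 0.
Currency deposit £30 billion: notes return to the central bank → −£30B.
OMO sale (to banks) £28.5 billion: no currency enters or leaves circulation → 0.
Currency withdrawal £89 billion: notes leave the central bank → +£89B.
Currency deposit £90 billion: notes return to the central bank → −£90B.
Net: 0 − 30 + 0 + 89 − 90 = -£31 billion.

-£31 billion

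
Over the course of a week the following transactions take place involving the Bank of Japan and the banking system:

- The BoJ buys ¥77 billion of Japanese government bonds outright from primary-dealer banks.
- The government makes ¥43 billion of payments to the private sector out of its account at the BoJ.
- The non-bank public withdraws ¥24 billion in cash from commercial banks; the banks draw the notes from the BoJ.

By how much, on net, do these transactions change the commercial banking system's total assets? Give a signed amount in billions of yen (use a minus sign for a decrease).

OMO purchase (from banks) ¥77 billion: just an asset swap on bank balance sheets → 0.
Government spending ¥43 billion: bank balance sheets expand → +¥43B.
Currency withdrawal ¥24 billion: bank balance sheets shrink → −¥24B.
Net: 0 + 43 − 24 = +¥19 billion.

+¥19 billion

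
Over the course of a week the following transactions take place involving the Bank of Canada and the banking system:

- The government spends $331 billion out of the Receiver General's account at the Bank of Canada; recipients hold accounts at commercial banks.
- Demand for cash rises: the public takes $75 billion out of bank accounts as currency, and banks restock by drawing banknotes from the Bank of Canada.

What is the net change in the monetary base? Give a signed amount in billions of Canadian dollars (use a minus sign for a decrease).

Government spending $331 billion: a non-base liability converts back to reserves → +$331B.
Currency withdrawal $75 billion: just a shift between currency and reserves — both are base money → 0.
Net: 331 + 0 = +$331 billion.

+$331 billion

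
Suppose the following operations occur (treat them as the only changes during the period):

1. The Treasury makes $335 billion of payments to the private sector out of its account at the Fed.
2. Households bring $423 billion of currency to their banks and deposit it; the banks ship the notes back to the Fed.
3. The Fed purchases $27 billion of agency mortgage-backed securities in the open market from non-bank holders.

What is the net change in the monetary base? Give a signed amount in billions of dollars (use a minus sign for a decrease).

Fed balance sheet:
  Assets:      Securities +$27B
  Liabilities: Bank reserves +$785B, Currency in circulation −$423B, Government deposits −$335B
Commercial banking system:
  Assets:      Reserves at CB +$785B
  Liabilities: Checkable deposits +$785B
Monetary base = currency + reserves: −$423B + (+$785B) = +$362 billion.

+$362 billion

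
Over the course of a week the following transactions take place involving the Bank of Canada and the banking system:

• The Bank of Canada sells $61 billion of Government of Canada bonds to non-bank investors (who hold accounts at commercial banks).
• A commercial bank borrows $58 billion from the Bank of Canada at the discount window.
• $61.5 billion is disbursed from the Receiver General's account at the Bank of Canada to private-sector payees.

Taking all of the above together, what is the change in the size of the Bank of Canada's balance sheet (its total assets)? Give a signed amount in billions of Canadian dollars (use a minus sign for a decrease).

-$3 billion

Bank of Canada balance sheet:
  Assets:      Securities −$61B, Loans to banks +$58B
  Liabilities: Bank reserves +$58.5B, Government deposits −$61.5B
Change in total Bank of Canada assets = -$3 billion.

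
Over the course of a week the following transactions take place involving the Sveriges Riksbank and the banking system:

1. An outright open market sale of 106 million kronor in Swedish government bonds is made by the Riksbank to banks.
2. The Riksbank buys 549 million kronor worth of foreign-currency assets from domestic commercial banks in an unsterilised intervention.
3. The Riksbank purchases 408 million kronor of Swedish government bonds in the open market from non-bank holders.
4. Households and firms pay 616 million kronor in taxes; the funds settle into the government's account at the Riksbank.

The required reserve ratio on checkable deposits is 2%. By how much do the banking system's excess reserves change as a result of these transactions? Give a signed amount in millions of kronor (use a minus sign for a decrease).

OMO sale (to banks) 106 million kronor: reserves −106M, deposits 0.
FX purchase 549 million kronor: reserves +549M, deposits 0.
Asset purchase (from non-banks) 408 million kronor: reserves +408M, deposits +408M.
Government account inflow 616 million kronor: reserves −616M, deposits −616M.
Totals: Δreserves = +235M, Δdeposits = −208M.
Δrequired reserves = 2% × −208M = −4.16M.
Δexcess reserves = Δreserves − Δrequired = +235M − (−4.16M) = +239.16 million.

+239.16 million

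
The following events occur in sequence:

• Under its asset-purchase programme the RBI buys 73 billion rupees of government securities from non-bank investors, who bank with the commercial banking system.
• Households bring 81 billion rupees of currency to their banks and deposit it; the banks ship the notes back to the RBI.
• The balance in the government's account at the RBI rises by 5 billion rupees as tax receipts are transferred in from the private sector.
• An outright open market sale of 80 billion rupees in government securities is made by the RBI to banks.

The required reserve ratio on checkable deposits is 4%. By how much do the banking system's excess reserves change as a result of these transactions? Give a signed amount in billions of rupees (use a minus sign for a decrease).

+63.04 billion

Asset purchase (from non-banks) 73 billion rupees: reserves +73B, deposits +73B.
Currency deposit 81 billion rupees: reserves +81B, deposits +81B.
Government account inflow 5 billion rupees: reserves −5B, deposits −5B.
OMO sale (to banks) 80 billion rupees: reserves −80B, deposits 0.
Totals: Δreserves = +69B, Δdeposits = +149B.
Δrequired reserves = 4% × +149B = +5.96B.
Δexcess reserves = Δreserves − Δrequired = +69B − (+5.96B) = +63.04 billion.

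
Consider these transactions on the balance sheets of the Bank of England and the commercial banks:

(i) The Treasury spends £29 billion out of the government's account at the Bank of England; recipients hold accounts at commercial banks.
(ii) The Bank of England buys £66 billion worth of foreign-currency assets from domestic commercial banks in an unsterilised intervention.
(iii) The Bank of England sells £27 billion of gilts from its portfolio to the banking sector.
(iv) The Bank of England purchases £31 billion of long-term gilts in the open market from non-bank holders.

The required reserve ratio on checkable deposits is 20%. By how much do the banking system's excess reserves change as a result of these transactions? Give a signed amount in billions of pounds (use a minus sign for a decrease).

Government spending £29 billion: reserves +£29B, deposits +£29B.
FX purchase £66 billion: reserves +£66B, deposits 0.
OMO sale (to banks) £27 billion: reserves −£27B, deposits 0.
Asset purchase (from non-banks) £31 billion: reserves +£31B, deposits +£31B.
Totals: Δreserves = +£99B, Δdeposits = +£60B.
Δrequired reserves = 20% × +£60B = +£12B.
Δexcess reserves = Δreserves − Δrequired = +£99B − (+£12B) = +£87 billion.

+£87 billion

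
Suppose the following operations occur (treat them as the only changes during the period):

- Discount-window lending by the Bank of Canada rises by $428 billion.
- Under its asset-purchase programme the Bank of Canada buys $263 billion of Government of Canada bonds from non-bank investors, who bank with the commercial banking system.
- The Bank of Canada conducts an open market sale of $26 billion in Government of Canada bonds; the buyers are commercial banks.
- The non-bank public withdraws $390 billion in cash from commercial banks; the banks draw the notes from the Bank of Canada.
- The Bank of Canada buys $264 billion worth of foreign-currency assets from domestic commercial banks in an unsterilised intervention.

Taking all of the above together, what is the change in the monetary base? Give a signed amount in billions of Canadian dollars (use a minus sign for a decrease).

Bank of Canada balance sheet:
  Assets:      Securities +$237B, Loans to banks +$428B, Foreign assets +$264B
  Liabilities: Bank reserves +$539B, Currency in circulation +$390B
Monetary base = currency + reserves: +$390B + (+$539B) = +$929 billion.

+$929 billion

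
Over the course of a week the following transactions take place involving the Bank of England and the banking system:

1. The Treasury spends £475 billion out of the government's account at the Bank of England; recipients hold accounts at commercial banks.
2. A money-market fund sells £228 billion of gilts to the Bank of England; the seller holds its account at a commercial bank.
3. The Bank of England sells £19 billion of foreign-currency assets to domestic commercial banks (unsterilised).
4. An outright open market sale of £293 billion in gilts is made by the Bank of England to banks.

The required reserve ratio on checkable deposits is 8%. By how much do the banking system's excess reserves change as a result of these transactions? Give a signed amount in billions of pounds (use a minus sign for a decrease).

Government spending £475 billion: reserves +£475B, deposits +£475B.
Asset purchase (from non-banks) £228 billion: reserves +£228B, deposits +£228B.
FX sale £19 billion: reserves −£19B, deposits 0.
OMO sale (to banks) £293 billion: reserves −£293B, deposits 0.
Totals: Δreserves = +£391B, Δdeposits = +£703B.
Δrequired reserves = 8% × +£703B = +£56.24B.
Δexcess reserves = Δreserves − Δrequired = +£391B − (+£56.24B) = +£334.76 billion.

+£334.76 billion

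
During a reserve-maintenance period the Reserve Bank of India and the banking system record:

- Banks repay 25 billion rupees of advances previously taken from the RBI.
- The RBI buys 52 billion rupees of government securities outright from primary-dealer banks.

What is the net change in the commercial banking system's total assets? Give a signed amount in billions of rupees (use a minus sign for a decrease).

Discount-window repayment 25 billion rupees: bank balance sheets shrink → −25B.
OMO purchase (from banks) 52 billion rupees: just an asset swap on bank balance sheets → 0.
Net: −25 + 0 = -25 billion.

-25 billion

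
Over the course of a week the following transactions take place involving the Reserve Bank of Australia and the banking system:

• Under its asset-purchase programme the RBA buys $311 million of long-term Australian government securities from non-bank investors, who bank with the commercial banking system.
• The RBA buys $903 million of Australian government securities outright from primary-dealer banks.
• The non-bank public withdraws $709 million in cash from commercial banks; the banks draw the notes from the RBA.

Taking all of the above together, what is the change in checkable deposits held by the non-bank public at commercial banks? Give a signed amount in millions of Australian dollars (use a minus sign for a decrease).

-$398 million

RBA balance sheet:
  Assets:      Securities +$1214M
  Liabilities: Bank reserves +$505M, Currency in circulation +$709M
Commercial banking system:
  Assets:      Reserves at CB +$505M, Securities −$903M
  Liabilities: Checkable deposits −$398M
So the change in checkable deposits held by the non-bank public at commercial banks is -$398 million.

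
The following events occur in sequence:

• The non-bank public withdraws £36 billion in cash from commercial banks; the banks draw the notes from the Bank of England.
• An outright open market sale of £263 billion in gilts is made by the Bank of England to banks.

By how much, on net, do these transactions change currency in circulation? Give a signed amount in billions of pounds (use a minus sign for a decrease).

Bank of England balance sheet:
  Assets:      Securities −£263B
  Liabilities: Bank reserves −£299B, Currency in circulation +£36B
Commercial banking system:
  Assets:      Reserves at CB −£299B, Securities +£263B
  Liabilities: Checkable deposits −£36B
So the change in currency in circulation is +£36 billion.

+£36 billion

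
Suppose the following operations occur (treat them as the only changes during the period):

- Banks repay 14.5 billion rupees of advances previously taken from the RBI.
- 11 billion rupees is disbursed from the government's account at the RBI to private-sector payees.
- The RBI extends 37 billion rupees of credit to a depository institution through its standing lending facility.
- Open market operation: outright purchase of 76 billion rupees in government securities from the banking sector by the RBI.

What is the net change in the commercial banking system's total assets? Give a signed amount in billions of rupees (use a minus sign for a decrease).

+33.5 billion

Discount-window repayment 14.5 billion rupees: bank balance sheets shrink → −14.5B.
Government spending 11 billion rupees: bank balance sheets expand → +11B.
Discount-window loan 37 billion rupees: bank balance sheets expand → +37B.
OMO purchase (from banks) 76 billion rupees: just an asset swap on bank balance sheets → 0.
Net: −14.5 + 11 + 37 + 0 = +33.5 billion.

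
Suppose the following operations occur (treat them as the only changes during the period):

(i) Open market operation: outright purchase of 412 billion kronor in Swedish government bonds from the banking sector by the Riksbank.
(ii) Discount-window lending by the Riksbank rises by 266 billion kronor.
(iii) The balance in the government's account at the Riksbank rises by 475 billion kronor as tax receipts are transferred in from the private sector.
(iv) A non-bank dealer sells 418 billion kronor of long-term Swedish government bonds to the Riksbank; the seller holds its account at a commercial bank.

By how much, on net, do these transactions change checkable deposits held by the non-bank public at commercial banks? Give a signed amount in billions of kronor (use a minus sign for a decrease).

-57 billion

Riksbank balance sheet:
  Assets:      Securities +830B, Loans to banks +266B
  Liabilities: Bank reserves +621B, Government deposits +475B
Commercial banking system:
  Assets:      Reserves at CB +621B, Securities −412B
  Liabilities: Checkable deposits −57B, Borrowings from CB +266B
So the change in checkable deposits held by the non-bank public at commercial banks is -57 billion.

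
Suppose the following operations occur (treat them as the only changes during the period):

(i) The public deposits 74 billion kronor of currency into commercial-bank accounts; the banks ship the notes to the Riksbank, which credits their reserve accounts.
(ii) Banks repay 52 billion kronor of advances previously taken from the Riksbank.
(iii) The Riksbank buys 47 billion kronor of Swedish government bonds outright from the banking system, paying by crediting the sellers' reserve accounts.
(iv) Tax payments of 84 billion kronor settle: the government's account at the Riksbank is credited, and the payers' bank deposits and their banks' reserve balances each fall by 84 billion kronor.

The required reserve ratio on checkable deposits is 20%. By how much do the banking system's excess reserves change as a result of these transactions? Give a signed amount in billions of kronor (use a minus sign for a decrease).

-13 billion

Currency deposit 74 billion kronor: reserves +74B, deposits +74B.
Discount-window repayment 52 billion kronor: reserves −52B, deposits 0.
OMO purchase (from banks) 47 billion kronor: reserves +47B, deposits 0.
Government account inflow 84 billion kronor: reserves −84B, deposits −84B.
Totals: Δreserves = −15B, Δdeposits = −10B.
Δrequired reserves = 20% × −10B = −2B.
Δexcess reserves = Δreserves − Δrequired = −15B − (−2B) = -13 billion.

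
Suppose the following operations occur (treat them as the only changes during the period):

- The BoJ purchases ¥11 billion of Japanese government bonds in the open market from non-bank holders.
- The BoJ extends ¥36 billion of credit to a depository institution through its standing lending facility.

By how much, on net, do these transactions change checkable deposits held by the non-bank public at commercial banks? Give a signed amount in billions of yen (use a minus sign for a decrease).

BoJ balance sheet:
  Assets:      Securities +¥11B, Loans to banks +¥36B
  Liabilities: Bank reserves +¥47B
Commercial banking system:
  Assets:      Reserves at CB +¥47B
  Liabilities: Checkable deposits +¥11B, Borrowings from CB +¥36B
So the change in checkable deposits held by the non-bank public at commercial banks is +¥11 billion.

+¥11 billion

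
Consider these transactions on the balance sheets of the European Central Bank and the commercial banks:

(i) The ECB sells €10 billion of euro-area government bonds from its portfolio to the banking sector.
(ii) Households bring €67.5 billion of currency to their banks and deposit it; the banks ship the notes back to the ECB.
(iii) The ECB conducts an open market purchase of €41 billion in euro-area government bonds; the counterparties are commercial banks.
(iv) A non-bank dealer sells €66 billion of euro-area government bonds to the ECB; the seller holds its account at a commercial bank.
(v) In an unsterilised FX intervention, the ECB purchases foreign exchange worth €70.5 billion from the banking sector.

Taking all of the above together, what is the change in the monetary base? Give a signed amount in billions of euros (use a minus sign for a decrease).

+€167.5 billion

OMO sale (to banks) €10 billion: ECB balance sheet contracts → −€10B.
Currency deposit €67.5 billion: just a shift between currency and reserves — both are base money → 0.
OMO purchase (from banks) €41 billion: ECB balance sheet expands → +€41B.
Asset purchase (from non-banks) €66 billion: ECB balance sheet expands → +€66B.
FX purchase €70.5 billion: ECB balance sheet expands → +€70.5B.
Net: −10 + 0 + 41 + 66 + 70.5 = +€167.5 billion.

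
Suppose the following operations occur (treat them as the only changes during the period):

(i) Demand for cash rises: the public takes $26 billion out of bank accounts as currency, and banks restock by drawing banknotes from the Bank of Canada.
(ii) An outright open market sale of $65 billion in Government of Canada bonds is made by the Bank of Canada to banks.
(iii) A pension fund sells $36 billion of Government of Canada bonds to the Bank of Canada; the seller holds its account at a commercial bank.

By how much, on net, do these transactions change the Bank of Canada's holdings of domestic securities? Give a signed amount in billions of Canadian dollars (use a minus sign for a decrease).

Bank of Canada balance sheet:
  Assets:      Securities −$29B
  Liabilities: Bank reserves −$55B, Currency in circulation +$26B
Commercial banking system:
  Assets:      Reserves at CB −$55B, Securities +$65B
  Liabilities: Checkable deposits +$10B
So the change in the Bank of Canada's holdings of domestic securities is -$29 billion.

-$29 billion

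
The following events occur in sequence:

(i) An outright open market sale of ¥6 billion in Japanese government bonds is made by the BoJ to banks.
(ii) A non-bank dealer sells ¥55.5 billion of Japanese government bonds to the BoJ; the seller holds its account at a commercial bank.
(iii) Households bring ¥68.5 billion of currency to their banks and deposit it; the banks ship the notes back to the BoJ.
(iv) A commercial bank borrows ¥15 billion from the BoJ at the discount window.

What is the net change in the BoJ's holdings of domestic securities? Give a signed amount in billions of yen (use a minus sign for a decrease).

+¥49.5 billion

BoJ balance sheet:
  Assets:      Securities +¥49.5B, Loans to banks +¥15B
  Liabilities: Bank reserves +¥133B, Currency in circulation −¥68.5B
So the change in the BoJ's holdings of domestic securities is +¥49.5 billion.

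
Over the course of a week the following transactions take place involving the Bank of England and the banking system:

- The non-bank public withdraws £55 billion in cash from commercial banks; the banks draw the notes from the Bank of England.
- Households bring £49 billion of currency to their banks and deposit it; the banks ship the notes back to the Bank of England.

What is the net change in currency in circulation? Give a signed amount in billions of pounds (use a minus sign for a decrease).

Bank of England balance sheet:
  Assets:      no change
  Liabilities: Bank reserves −£6B, Currency in circulation +£6B
So the change in currency in circulation is +£6 billion.

+£6 billion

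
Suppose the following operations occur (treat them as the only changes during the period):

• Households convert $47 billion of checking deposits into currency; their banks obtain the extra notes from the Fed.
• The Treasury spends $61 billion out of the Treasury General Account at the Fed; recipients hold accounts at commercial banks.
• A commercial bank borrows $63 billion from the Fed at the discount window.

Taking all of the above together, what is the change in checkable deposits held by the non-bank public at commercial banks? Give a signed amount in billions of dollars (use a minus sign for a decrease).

+$14 billion

Currency withdrawal $47 billion: non-bank counterparties' bank balances fall → −$47B.
Government spending $61 billion: non-bank counterparties' bank balances rise → +$61B.
Discount-window loan $63 billion: the counterparty is a bank, so public deposits are unchanged → 0.
Net: −47 + 61 + 0 = +$14 billion.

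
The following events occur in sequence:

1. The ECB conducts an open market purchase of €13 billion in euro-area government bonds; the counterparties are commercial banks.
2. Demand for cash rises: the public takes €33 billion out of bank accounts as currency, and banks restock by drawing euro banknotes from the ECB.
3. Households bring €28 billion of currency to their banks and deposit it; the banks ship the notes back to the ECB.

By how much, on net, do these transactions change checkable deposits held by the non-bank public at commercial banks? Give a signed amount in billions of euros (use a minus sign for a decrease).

OMO purchase (from banks) €13 billion: the counterparty is a bank, so public deposits are unchanged → 0.
Currency withdrawal €33 billion: non-bank counterparties' bank balances fall → −€33B.
Currency deposit €28 billion: non-bank counterparties' bank balances rise → +€28B.
Net: 0 − 33 + 28 = -€5 billion.

-€5 billion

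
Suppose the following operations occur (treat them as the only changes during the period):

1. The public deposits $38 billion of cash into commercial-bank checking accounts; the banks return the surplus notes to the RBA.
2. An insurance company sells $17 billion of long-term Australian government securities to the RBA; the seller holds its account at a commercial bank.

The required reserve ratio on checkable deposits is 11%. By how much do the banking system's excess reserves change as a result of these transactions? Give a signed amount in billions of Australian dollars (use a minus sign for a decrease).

Currency deposit $38 billion: reserves +$38B, deposits +$38B.
Asset purchase (from non-banks) $17 billion: reserves +$17B, deposits +$17B.
Totals: Δreserves = +$55B, Δdeposits = +$55B.
Δrequired reserves = 11% × +$55B = +$6.05B.
Δexcess reserves = Δreserves − Δrequired = +$55B − (+$6.05B) = +$48.95 billion.

+$48.95 billion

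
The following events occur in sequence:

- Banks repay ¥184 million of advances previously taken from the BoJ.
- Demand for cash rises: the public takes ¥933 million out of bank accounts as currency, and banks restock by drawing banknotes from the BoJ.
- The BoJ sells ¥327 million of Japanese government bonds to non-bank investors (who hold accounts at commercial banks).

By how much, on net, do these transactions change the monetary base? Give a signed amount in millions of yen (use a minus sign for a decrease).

-¥511 million

Discount-window repayment ¥184 million: BoJ balance sheet contracts → −¥184M.
Currency withdrawal ¥933 million: just a shift between currency and reserves — both are base money → 0.
Asset sale (to non-banks) ¥327 million: BoJ balance sheet contracts → −¥327M.
Net: −184 + 0 − 327 = -¥511 million.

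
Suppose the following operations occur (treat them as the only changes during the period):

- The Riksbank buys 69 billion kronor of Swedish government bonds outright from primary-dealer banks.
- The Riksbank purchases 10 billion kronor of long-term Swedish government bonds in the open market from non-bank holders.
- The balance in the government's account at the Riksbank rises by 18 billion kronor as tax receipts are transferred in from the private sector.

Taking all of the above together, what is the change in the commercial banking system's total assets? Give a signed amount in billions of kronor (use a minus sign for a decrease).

Riksbank balance sheet:
  Assets:      Securities +79B
  Liabilities: Bank reserves +61B, Government deposits +18B
Commercial banking system:
  Assets:      Reserves at CB +61B, Securities −69B
  Liabilities: Checkable deposits −8B
Change in total bank assets = -8 billion.

-8 billion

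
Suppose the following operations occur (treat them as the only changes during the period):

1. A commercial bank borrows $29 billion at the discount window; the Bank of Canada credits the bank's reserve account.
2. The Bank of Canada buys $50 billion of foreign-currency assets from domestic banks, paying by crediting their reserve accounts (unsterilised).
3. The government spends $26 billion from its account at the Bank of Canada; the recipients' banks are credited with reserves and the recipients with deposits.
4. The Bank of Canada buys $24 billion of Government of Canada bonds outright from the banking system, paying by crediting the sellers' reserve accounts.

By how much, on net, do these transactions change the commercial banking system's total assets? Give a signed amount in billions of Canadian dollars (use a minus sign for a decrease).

Bank of Canada balance sheet:
  Assets:      Securities +$24B, Loans to banks +$29B, Foreign assets +$50B
  Liabilities: Bank reserves +$129B, Government deposits −$26B
Commercial banking system:
  Assets:      Reserves at CB +$129B, Securities −$24B, Foreign assets −$50B
  Liabilities: Checkable deposits +$26B, Borrowings from CB +$29B
Change in total bank assets = +$55 billion.

+$55 billion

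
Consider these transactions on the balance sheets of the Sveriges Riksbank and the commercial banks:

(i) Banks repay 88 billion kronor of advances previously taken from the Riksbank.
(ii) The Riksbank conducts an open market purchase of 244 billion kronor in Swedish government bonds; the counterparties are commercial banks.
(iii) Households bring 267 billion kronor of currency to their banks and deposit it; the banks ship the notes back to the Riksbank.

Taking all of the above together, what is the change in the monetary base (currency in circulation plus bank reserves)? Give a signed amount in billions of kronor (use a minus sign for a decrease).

Discount-window repayment 88 billion kronor: Riksbank balance sheet contracts → −88B.
OMO purchase (from banks) 244 billion kronor: Riksbank balance sheet expands → +244B.
Currency deposit 267 billion kronor: just a shift between currency and reserves — both are base money → 0.
Net: −88 + 244 + 0 = +156 billion.

+156 billion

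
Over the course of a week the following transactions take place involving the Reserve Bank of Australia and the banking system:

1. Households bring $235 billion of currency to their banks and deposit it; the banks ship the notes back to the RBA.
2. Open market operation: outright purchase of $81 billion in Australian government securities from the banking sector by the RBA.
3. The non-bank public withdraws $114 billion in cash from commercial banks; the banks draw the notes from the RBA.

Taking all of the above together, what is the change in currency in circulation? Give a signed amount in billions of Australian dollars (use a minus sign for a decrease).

-$121 billion

Currency deposit $235 billion: notes return to the central bank → −$235B.
OMO purchase (from banks) $81 billion: no currency enters or leaves circulation → 0.
Currency withdrawal $114 billion: notes leave the central bank → +$114B.
Net: −235 + 0 + 114 = -$121 billion.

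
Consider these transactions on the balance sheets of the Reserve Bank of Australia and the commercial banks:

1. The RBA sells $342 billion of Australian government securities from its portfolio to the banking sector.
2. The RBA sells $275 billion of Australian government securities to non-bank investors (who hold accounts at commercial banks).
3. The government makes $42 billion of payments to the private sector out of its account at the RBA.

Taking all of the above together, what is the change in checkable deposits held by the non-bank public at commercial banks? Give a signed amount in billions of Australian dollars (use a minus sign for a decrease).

-$233 billion

RBA balance sheet:
  Assets:      Securities −$617B
  Liabilities: Bank reserves −$575B, Government deposits −$42B
Commercial banking system:
  Assets:      Reserves at CB −$575B, Securities +$342B
  Liabilities: Checkable deposits −$233B
So the change in checkable deposits held by the non-bank public at commercial banks is -$233 billion.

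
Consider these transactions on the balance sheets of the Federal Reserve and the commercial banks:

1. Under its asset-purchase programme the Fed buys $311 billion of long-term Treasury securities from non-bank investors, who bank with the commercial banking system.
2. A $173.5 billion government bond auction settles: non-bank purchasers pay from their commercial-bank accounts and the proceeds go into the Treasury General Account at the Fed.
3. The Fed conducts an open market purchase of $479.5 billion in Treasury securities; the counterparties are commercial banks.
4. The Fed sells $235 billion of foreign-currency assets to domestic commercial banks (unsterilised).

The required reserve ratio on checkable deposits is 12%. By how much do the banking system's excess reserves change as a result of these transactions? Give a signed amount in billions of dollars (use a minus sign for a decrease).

Asset purchase (from non-banks) $311 billion: reserves +$311B, deposits +$311B.
Government account inflow $173.5 billion: reserves −$173.5B, deposits −$173.5B.
OMO purchase (from banks) $479.5 billion: reserves +$479.5B, deposits 0.
FX sale $235 billion: reserves −$235B, deposits 0.
Totals: Δreserves = +$382B, Δdeposits = +$137.5B.
Δrequired reserves = 12% × +$137.5B = +$16.5B.
Δexcess reserves = Δreserves − Δrequired = +$382B − (+$16.5B) = +$365.5 billion.

+$365.5 billion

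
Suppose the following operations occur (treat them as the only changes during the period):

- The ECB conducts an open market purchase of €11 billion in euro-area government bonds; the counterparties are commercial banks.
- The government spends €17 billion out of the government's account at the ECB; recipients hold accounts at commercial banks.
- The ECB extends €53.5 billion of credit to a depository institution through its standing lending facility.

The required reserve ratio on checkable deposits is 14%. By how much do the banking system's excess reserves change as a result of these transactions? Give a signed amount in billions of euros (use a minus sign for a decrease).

OMO purchase (from banks) €11 billion: reserves +€11B, deposits 0.
Government spending €17 billion: reserves +€17B, deposits +€17B.
Discount-window loan €53.5 billion: reserves +€53.5B, deposits 0.
Totals: Δreserves = +€81.5B, Δdeposits = +€17B.
Δrequired reserves = 14% × +€17B = +€2.38B.
Δexcess reserves = Δreserves − Δrequired = +€81.5B − (+€2.38B) = +€79.12 billion.

+€79.12 billion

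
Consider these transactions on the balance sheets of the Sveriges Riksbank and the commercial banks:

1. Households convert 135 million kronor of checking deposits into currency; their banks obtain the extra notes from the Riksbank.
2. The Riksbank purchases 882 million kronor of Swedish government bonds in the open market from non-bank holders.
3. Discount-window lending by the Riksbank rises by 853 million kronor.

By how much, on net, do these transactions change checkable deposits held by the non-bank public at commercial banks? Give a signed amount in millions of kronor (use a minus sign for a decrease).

+747 million

Riksbank balance sheet:
  Assets:      Securities +882M, Loans to banks +853M
  Liabilities: Bank reserves +1600M, Currency in circulation +135M
Commercial banking system:
  Assets:      Reserves at CB +1600M
  Liabilities: Checkable deposits +747M, Borrowings from CB +853M
So the change in checkable deposits held by the non-bank public at commercial banks is +747 million.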